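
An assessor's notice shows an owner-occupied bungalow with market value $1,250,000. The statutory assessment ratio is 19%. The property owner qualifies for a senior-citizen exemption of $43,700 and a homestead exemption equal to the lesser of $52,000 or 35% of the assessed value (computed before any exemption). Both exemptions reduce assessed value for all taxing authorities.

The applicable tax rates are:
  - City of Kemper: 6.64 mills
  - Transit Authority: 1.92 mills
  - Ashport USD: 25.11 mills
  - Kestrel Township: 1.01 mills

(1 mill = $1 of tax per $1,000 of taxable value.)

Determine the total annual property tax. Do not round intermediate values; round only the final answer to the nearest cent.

Assessed value = $1,250,000 × 0.19 = $237,500
Homestead exemption = min($52,000, 35% × $237,500) = min($52,000, $83,125) = $52,000 (dollar cap binds)
Taxable value = $237,500 − $43,700 − $52,000 = $141,800
City of Kemper: $141,800 × 0.00664 = $941.552
Transit Authority: $141,800 × 0.00192 = $272.256
Ashport USD: $141,800 × 0.02511 = $3,560.598
Kestrel Township: $141,800 × 0.00101 = $143.218
Total = $4,917.624

$4,917.62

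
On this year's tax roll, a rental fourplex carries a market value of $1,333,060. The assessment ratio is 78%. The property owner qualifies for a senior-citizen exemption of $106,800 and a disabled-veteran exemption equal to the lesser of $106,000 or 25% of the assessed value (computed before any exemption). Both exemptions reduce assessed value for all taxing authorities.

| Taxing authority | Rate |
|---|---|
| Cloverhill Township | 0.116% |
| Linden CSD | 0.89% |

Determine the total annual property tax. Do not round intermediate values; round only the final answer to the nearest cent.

$8,319.49

Assessed value = $1,333,060 × 0.78 = $1,039,786.8
Disabled-veteran exemption = min($106,000, 25% × $1,039,786.8) = min($106,000, $259,946.7) = $106,000 (dollar cap binds)
Taxable value = $1,039,786.8 − $106,800 − $106,000 = $826,986.8
Cloverhill Township: $826,986.8 × 0.00116 = $959.304688
Linden CSD: $826,986.8 × 0.0089 = $7,360.18252
Total = $8,319.487208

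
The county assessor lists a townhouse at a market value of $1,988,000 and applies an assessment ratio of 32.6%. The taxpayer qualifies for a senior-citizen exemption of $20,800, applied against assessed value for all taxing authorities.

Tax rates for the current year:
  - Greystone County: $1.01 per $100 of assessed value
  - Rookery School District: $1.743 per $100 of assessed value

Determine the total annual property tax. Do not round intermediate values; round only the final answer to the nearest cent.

$17,269.24

Assessed value = $1,988,000 × 0.326 = $648,088
Taxable value = $648,088 − $20,800 = $627,288
Greystone County: $627,288 × 0.0101 = $6,335.6088
Rookery School District: $627,288 × 0.01743 = $10,933.62984
Total = $6,335.6088 + $10,933.62984 = $17,269.23864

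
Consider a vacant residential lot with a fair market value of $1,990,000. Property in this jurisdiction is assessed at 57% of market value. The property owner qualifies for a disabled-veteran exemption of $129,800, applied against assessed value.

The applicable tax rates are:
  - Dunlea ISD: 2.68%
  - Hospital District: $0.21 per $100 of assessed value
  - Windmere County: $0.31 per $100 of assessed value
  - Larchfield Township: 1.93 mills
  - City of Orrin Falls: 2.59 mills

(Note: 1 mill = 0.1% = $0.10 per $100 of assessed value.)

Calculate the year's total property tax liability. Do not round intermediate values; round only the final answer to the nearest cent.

$36,684.34

Assessed value = $1,990,000 × 0.57 = $1,134,300
Taxable value = $1,134,300 − $129,800 = $1,004,500
Dunlea ISD: $1,004,500 × 0.0268 = $26,920.6
Hospital District: $1,004,500 × 0.0021 = $2,109.45
Windmere County: $1,004,500 × 0.0031 = $3,113.95
Larchfield Township: $1,004,500 × 0.00193 = $1,938.685
City of Orrin Falls: $1,004,500 × 0.00259 = $2,601.655
Total = $36,684.34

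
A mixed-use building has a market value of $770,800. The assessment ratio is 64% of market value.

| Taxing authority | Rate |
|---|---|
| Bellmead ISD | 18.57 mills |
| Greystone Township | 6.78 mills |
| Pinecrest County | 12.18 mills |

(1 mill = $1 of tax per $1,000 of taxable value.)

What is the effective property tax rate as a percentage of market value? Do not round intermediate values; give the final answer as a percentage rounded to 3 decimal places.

2.402%

Assessed value = $770,800 × 0.64 = $493,312
Bellmead ISD: $493,312 × 0.01857 = $9,160.80384
Greystone Township: $493,312 × 0.00678 = $3,344.65536
Pinecrest County: $493,312 × 0.01218 = $6,008.54016
Total tax = $18,513.99936
Effective rate = $18,513.99936 ÷ $770,800 = 2.402% of market value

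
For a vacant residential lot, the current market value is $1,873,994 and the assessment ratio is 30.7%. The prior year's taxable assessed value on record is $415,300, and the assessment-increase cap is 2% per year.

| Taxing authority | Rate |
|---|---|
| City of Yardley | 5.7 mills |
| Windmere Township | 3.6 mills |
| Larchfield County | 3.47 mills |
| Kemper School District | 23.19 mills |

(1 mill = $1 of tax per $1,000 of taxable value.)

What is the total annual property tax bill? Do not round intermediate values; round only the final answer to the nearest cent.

$15,232.87

Uncapped assessed value = $1,873,994 × 0.307 = $575,316.158
Cap limit = $415,300 × 1.02 = $423,606
Taxable assessed value = min($575,316.158, $423,606) = $423,606 (cap binds)
City of Yardley: $423,606 × 0.0057 = $2,414.5542
Windmere Township: $423,606 × 0.0036 = $1,524.9816
Larchfield County: $423,606 × 0.00347 = $1,469.91282
Kemper School District: $423,606 × 0.02319 = $9,823.42314
Total = $15,232.87176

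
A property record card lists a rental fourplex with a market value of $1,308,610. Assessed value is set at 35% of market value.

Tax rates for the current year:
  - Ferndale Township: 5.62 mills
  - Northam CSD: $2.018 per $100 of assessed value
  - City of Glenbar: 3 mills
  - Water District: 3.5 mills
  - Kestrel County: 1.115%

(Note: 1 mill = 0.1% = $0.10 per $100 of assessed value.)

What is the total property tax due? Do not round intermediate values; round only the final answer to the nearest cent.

$19,900.69

Assessed value = $1,308,610 × 0.35 = $458,013.5
Ferndale Township: $458,013.5 × 0.00562 = $2,574.03587
Northam CSD: $458,013.5 × 0.02018 = $9,242.71243
City of Glenbar: $458,013.5 × 0.003 = $1,374.0405
Water District: $458,013.5 × 0.0035 = $1,603.04725
Kestrel County: $458,013.5 × 0.01115 = $5,106.850525
Total = $19,900.686575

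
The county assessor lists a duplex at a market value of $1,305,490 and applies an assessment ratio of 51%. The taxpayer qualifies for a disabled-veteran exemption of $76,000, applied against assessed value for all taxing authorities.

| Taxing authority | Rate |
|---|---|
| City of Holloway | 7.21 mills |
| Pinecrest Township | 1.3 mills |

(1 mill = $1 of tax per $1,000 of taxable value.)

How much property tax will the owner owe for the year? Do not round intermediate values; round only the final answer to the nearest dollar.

Assessed value = $1,305,490 × 0.51 = $665,799.9
Taxable value = $665,799.9 − $76,000 = $589,799.9
City of Holloway: $589,799.9 × 0.00721 = $4,252.457279
Pinecrest Township: $589,799.9 × 0.0013 = $766.73987
Total = $4,252.457279 + $766.73987 = $5,019.197149

$5,019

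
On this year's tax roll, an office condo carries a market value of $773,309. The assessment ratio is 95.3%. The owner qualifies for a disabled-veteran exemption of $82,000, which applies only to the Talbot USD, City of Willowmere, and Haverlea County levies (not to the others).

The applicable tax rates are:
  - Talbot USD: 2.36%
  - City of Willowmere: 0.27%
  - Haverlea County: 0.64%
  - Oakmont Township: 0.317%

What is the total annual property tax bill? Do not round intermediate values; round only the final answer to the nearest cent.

Assessed value = $773,309 × 0.953 = $736,963.477
Talbot USD: ($736,963.477 − $82,000) × 0.0236 = $654,963.477 × 0.0236 = $15,457.1380572
City of Willowmere: ($736,963.477 − $82,000) × 0.0027 = $654,963.477 × 0.0027 = $1,768.4013879
Haverlea County: ($736,963.477 − $82,000) × 0.0064 = $654,963.477 × 0.0064 = $4,191.7662528
Oakmont Township: $736,963.477 × 0.00317 = $2,336.17422209
Total = $23,753.47991999

$23,753.48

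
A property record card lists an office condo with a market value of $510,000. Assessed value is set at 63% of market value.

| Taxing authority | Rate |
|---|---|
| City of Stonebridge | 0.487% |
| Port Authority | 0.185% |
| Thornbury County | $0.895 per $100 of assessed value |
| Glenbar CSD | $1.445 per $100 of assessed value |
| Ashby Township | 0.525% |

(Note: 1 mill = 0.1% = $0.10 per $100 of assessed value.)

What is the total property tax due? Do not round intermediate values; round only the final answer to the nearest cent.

$11,364.38

Assessed value = $510,000 × 0.63 = $321,300
City of Stonebridge: $321,300 × 0.00487 = $1,564.731
Port Authority: $321,300 × 0.00185 = $594.405
Thornbury County: $321,300 × 0.00895 = $2,875.635
Glenbar CSD: $321,300 × 0.01445 = $4,642.785
Ashby Township: $321,300 × 0.00525 = $1,686.825
Total = $11,364.381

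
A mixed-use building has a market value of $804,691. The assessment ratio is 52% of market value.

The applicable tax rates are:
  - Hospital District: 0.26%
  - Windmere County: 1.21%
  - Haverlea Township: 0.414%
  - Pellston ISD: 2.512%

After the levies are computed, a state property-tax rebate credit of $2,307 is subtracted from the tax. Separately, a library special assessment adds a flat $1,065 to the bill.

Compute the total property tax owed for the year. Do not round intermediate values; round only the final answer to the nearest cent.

$17,152.59

Assessed value = $804,691 × 0.52 = $418,439.32
Hospital District: $418,439.32 × 0.0026 = $1,087.942232
Windmere County: $418,439.32 × 0.0121 = $5,063.115772
Haverlea Township: $418,439.32 × 0.00414 = $1,732.3387848
Pellston ISD: $418,439.32 × 0.02512 = $10,511.1957184
Levies subtotal = $18,394.5925072
After credit = $18,394.5925072 − $2,307 = $16,087.5925072
Total = $16,087.5925072 + $1,065 = $17,152.5925072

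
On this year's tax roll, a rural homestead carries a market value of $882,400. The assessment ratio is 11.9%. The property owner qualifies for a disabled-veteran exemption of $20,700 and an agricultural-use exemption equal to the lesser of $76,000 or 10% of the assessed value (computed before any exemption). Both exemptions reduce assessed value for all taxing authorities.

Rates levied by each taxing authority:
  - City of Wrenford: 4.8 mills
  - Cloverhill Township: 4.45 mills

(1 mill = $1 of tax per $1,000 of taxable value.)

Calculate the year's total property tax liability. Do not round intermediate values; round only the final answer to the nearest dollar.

$683

Assessed value = $882,400 × 0.119 = $105,005.6
Agricultural-use exemption = min($76,000, 10% × $105,005.6) = min($76,000, $10,500.56) = $10,500.56 (percentage binds)
Taxable value = $105,005.6 − $20,700 − $10,500.56 = $73,805.04
City of Wrenford: $73,805.04 × 0.0048 = $354.264192
Cloverhill Township: $73,805.04 × 0.00445 = $328.432428
Total = $682.69662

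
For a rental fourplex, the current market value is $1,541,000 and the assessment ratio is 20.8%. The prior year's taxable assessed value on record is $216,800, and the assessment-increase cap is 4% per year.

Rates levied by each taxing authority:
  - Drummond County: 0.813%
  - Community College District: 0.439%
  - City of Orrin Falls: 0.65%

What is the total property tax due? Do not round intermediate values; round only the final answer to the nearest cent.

Uncapped assessed value = $1,541,000 × 0.208 = $320,528
Cap limit = $216,800 × 1.04 = $225,472
Taxable assessed value = min($320,528, $225,472) = $225,472 (cap binds)
Drummond County: $225,472 × 0.00813 = $1,833.08736
Community College District: $225,472 × 0.00439 = $989.82208
City of Orrin Falls: $225,472 × 0.0065 = $1,465.568
Total = $4,288.47744

$4,288.48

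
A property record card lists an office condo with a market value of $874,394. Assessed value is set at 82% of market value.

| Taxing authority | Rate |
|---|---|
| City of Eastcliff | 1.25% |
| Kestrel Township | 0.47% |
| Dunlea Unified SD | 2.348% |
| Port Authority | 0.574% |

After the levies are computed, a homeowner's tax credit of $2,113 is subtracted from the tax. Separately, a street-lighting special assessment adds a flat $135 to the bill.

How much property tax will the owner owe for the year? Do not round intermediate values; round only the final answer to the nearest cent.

$31,305.28

Assessed value = $874,394 × 0.82 = $717,003.08
City of Eastcliff: $717,003.08 × 0.0125 = $8,962.5385
Kestrel Township: $717,003.08 × 0.0047 = $3,369.914476
Dunlea Unified SD: $717,003.08 × 0.02348 = $16,835.2323184
Port Authority: $717,003.08 × 0.00574 = $4,115.5976792
Levies subtotal = $33,283.2829736
After credit = $33,283.2829736 − $2,113 = $31,170.2829736
Total = $31,170.2829736 + $135 = $31,305.2829736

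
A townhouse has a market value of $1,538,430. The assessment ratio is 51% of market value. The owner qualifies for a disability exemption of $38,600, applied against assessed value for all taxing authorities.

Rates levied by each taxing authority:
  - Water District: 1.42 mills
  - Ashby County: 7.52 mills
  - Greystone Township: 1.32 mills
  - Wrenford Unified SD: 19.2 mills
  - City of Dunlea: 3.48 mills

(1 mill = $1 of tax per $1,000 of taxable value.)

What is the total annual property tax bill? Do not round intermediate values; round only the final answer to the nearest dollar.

$24,573

Assessed value = $1,538,430 × 0.51 = $784,599.3
Taxable value = $784,599.3 − $38,600 = $745,999.3
Water District: $745,999.3 × 0.00142 = $1,059.319006
Ashby County: $745,999.3 × 0.00752 = $5,609.914736
Greystone Township: $745,999.3 × 0.00132 = $984.719076
Wrenford Unified SD: $745,999.3 × 0.0192 = $14,323.18656
City of Dunlea: $745,999.3 × 0.00348 = $2,596.077564
Total = $1,059.319006 + $5,609.914736 + $984.719076 + $14,323.18656 + $2,596.077564 = $24,573.216942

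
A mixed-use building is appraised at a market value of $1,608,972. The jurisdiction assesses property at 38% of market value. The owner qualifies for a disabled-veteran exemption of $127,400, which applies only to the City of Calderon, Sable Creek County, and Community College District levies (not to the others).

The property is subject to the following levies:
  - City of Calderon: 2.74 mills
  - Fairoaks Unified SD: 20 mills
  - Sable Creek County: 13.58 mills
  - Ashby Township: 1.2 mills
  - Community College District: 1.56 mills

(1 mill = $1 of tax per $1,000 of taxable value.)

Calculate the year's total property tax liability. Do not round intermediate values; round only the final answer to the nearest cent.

$21,615.97

Assessed value = $1,608,972 × 0.38 = $611,409.36
City of Calderon: ($611,409.36 − $127,400) × 0.00274 = $484,009.36 × 0.00274 = $1,326.1856464
Fairoaks Unified SD: $611,409.36 × 0.02 = $12,228.1872
Sable Creek County: ($611,409.36 − $127,400) × 0.01358 = $484,009.36 × 0.01358 = $6,572.8471088
Ashby Township: $611,409.36 × 0.0012 = $733.691232
Community College District: ($611,409.36 − $127,400) × 0.00156 = $484,009.36 × 0.00156 = $755.0546016
Total = $21,615.9657888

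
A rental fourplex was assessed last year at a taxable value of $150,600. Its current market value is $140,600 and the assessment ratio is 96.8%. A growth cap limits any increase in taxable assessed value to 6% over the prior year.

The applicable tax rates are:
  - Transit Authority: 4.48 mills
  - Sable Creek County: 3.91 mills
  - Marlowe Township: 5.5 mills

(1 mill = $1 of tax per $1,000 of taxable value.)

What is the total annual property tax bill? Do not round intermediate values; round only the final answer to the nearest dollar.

Uncapped assessed value = $140,600 × 0.968 = $136,100.8
Cap limit = $150,600 × 1.06 = $159,636
Taxable assessed value = min($136,100.8, $159,636) = $136,100.8 (cap does not bind)
Transit Authority: $136,100.8 × 0.00448 = $609.731584
Sable Creek County: $136,100.8 × 0.00391 = $532.154128
Marlowe Township: $136,100.8 × 0.0055 = $748.5544
Total = $1,890.440112

$1,890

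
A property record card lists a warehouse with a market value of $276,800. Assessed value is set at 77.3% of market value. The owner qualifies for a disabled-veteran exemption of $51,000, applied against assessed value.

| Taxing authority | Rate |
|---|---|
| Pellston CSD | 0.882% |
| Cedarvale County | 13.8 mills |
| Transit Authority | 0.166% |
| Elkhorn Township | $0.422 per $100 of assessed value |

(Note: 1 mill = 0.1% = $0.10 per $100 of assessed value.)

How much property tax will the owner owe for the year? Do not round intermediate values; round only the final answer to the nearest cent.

Assessed value = $276,800 × 0.773 = $213,966.4
Taxable value = $213,966.4 − $51,000 = $162,966.4
Pellston CSD: $162,966.4 × 0.00882 = $1,437.363648
Cedarvale County: $162,966.4 × 0.0138 = $2,248.93632
Transit Authority: $162,966.4 × 0.00166 = $270.524224
Elkhorn Township: $162,966.4 × 0.00422 = $687.718208
Total = $4,644.5424

$4,644.54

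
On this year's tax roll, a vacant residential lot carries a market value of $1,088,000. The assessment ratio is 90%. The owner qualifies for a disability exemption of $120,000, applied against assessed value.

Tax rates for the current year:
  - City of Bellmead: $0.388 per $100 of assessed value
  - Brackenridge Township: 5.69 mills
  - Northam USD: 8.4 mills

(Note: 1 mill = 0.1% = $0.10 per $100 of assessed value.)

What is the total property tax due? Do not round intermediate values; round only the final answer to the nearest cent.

Assessed value = $1,088,000 × 0.9 = $979,200
Taxable value = $979,200 − $120,000 = $859,200
City of Bellmead: $859,200 × 0.00388 = $3,333.696
Brackenridge Township: $859,200 × 0.00569 = $4,888.848
Northam USD: $859,200 × 0.0084 = $7,217.28
Total = $15,439.824

$15,439.82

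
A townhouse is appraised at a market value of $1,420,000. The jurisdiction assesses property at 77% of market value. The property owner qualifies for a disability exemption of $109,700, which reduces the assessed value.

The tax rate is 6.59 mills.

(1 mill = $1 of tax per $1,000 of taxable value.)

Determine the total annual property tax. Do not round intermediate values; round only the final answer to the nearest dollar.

$6,483

Assessed value = $1,420,000 × 0.77 = $1,093,400
Taxable value = $1,093,400 − $109,700 = $983,700
Tax = $983,700 × 0.00659 = $6,482.583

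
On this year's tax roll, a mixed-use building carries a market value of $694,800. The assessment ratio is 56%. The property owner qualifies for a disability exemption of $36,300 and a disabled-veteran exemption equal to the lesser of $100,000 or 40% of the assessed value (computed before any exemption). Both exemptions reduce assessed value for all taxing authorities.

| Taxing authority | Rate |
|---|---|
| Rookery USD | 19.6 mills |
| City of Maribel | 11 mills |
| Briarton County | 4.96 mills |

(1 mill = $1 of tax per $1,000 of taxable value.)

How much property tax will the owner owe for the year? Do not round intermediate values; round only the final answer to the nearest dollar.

$8,989

Assessed value = $694,800 × 0.56 = $389,088
Disabled-veteran exemption = min($100,000, 40% × $389,088) = min($100,000, $155,635.2) = $100,000 (dollar cap binds)
Taxable value = $389,088 − $36,300 − $100,000 = $252,788
Rookery USD: $252,788 × 0.0196 = $4,954.6448
City of Maribel: $252,788 × 0.011 = $2,780.668
Briarton County: $252,788 × 0.00496 = $1,253.82848
Total = $8,989.14128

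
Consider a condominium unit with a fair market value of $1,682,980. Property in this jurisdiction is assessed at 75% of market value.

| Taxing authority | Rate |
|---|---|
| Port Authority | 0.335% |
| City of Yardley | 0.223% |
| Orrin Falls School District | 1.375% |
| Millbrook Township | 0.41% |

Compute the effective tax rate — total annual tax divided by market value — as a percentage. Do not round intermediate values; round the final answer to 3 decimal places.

Assessed value = $1,682,980 × 0.75 = $1,262,235
Port Authority: $1,262,235 × 0.00335 = $4,228.48725
City of Yardley: $1,262,235 × 0.00223 = $2,814.78405
Orrin Falls School District: $1,262,235 × 0.01375 = $17,355.73125
Millbrook Township: $1,262,235 × 0.0041 = $5,175.1635
Total tax = $29,574.16605
Effective rate = $29,574.16605 ÷ $1,682,980 = 1.757% of market value

1.757%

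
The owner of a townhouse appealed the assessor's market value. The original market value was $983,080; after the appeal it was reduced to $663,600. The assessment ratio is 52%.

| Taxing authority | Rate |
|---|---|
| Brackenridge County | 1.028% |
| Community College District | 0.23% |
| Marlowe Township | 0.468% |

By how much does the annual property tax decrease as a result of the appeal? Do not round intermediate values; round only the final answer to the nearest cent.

$2,867.40

Old assessed value = $983,080 × 0.52 = $511,201.6
New assessed value = $663,600 × 0.52 = $345,072
Combined rate = 0.01028 + 0.0023 + 0.00468 = 0.01726
Old tax = $511,201.6 × 0.01726 = $8,823.339616
New tax = $345,072 × 0.01726 = $5,955.94272
Reduction = $8,823.339616 − $5,955.94272 = $2,867.396896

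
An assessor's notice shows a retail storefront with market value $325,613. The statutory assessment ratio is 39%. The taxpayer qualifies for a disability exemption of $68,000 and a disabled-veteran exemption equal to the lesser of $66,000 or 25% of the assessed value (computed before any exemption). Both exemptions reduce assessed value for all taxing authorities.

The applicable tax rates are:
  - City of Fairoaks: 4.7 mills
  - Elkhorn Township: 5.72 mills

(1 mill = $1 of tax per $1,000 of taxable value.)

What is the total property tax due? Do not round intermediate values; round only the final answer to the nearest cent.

$283.86

Assessed value = $325,613 × 0.39 = $126,989.07
Disabled-veteran exemption = min($66,000, 25% × $126,989.07) = min($66,000, $31,747.2675) = $31,747.2675 (percentage binds)
Taxable value = $126,989.07 − $68,000 − $31,747.2675 = $27,241.8025
City of Fairoaks: $27,241.8025 × 0.0047 = $128.03647175
Elkhorn Township: $27,241.8025 × 0.00572 = $155.8231103
Total = $283.85958205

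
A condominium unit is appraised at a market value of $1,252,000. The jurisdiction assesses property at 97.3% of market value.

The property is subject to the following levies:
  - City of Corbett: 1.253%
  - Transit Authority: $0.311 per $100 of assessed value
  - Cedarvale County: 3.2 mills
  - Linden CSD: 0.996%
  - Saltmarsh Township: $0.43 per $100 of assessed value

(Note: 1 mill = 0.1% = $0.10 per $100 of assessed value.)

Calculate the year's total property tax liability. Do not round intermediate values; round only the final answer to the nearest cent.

$40,322.29

Assessed value = $1,252,000 × 0.973 = $1,218,196
City of Corbett: $1,218,196 × 0.01253 = $15,263.99588
Transit Authority: $1,218,196 × 0.00311 = $3,788.58956
Cedarvale County: $1,218,196 × 0.0032 = $3,898.2272
Linden CSD: $1,218,196 × 0.00996 = $12,133.23216
Saltmarsh Township: $1,218,196 × 0.0043 = $5,238.2428
Total = $40,322.2876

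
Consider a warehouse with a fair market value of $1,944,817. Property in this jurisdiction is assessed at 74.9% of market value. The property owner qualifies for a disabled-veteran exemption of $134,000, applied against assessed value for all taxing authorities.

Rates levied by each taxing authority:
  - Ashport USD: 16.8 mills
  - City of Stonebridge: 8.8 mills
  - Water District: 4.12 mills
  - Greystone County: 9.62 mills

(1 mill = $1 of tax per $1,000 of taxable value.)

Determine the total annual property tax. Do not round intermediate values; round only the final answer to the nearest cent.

Assessed value = $1,944,817 × 0.749 = $1,456,667.933
Taxable value = $1,456,667.933 − $134,000 = $1,322,667.933
Ashport USD: $1,322,667.933 × 0.0168 = $22,220.8212744
City of Stonebridge: $1,322,667.933 × 0.0088 = $11,639.4778104
Water District: $1,322,667.933 × 0.00412 = $5,449.39188396
Greystone County: $1,322,667.933 × 0.00962 = $12,724.06551546
Total = $22,220.8212744 + $11,639.4778104 + $5,449.39188396 + $12,724.06551546 = $52,033.75648422

$52,033.76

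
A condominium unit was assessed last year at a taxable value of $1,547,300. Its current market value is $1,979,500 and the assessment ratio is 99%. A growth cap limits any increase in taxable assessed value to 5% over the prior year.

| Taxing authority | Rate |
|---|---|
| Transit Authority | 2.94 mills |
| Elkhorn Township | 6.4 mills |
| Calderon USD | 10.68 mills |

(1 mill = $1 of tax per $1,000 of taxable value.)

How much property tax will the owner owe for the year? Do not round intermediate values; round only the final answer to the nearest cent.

Uncapped assessed value = $1,979,500 × 0.99 = $1,959,705
Cap limit = $1,547,300 × 1.05 = $1,624,665
Taxable assessed value = min($1,959,705, $1,624,665) = $1,624,665 (cap binds)
Transit Authority: $1,624,665 × 0.00294 = $4,776.5151
Elkhorn Township: $1,624,665 × 0.0064 = $10,397.856
Calderon USD: $1,624,665 × 0.01068 = $17,351.4222
Total = $32,525.7933

$32,525.79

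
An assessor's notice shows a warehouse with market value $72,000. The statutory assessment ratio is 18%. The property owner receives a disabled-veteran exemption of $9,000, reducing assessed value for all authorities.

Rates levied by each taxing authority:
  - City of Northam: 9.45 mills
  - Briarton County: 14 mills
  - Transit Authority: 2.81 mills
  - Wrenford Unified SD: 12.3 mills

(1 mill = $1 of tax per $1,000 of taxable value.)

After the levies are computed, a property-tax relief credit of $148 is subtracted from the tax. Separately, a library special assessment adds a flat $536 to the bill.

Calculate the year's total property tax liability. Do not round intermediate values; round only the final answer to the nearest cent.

Assessed value = $72,000 × 0.18 = $12,960
Taxable value = $12,960 − $9,000 = $3,960
City of Northam: $3,960 × 0.00945 = $37.422
Briarton County: $3,960 × 0.014 = $55.44
Transit Authority: $3,960 × 0.00281 = $11.1276
Wrenford Unified SD: $3,960 × 0.0123 = $48.708
Levies subtotal = $152.6976
After credit = $152.6976 − $148 = $4.6976
Total = $4.6976 + $536 = $540.6976

$540.70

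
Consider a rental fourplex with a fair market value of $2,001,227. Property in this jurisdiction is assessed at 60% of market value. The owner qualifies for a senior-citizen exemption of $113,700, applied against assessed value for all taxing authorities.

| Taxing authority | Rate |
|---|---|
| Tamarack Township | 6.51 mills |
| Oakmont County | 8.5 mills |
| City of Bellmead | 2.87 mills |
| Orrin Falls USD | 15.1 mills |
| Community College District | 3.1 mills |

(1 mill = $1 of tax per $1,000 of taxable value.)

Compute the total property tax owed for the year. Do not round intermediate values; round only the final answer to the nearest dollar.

$39,220

Assessed value = $2,001,227 × 0.6 = $1,200,736.2
Taxable value = $1,200,736.2 − $113,700 = $1,087,036.2
Tamarack Township: $1,087,036.2 × 0.00651 = $7,076.605662
Oakmont County: $1,087,036.2 × 0.0085 = $9,239.8077
City of Bellmead: $1,087,036.2 × 0.00287 = $3,119.793894
Orrin Falls USD: $1,087,036.2 × 0.0151 = $16,414.24662
Community College District: $1,087,036.2 × 0.0031 = $3,369.81222
Total = $7,076.605662 + $9,239.8077 + $3,119.793894 + $16,414.24662 + $3,369.81222 = $39,220.266096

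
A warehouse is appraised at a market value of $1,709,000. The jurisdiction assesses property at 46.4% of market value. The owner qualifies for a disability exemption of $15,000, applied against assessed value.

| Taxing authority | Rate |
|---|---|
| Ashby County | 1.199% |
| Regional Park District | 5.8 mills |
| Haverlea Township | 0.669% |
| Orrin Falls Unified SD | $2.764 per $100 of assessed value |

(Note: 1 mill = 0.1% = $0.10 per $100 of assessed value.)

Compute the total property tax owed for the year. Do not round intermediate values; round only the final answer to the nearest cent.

$40,548.11

Assessed value = $1,709,000 × 0.464 = $792,976
Taxable value = $792,976 − $15,000 = $777,976
Ashby County: $777,976 × 0.01199 = $9,327.93224
Regional Park District: $777,976 × 0.0058 = $4,512.2608
Haverlea Township: $777,976 × 0.00669 = $5,204.65944
Orrin Falls Unified SD: $777,976 × 0.02764 = $21,503.25664
Total = $40,548.10912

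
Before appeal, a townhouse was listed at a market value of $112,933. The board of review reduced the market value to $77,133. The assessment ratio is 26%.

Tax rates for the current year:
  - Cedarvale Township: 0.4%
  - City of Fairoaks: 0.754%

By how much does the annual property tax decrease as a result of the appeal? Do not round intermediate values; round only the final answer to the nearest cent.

Old assessed value = $112,933 × 0.26 = $29,362.58
New assessed value = $77,133 × 0.26 = $20,054.58
Combined rate = 0.004 + 0.00754 = 0.01154
Old tax = $29,362.58 × 0.01154 = $338.8441732
New tax = $20,054.58 × 0.01154 = $231.4298532
Reduction = $338.8441732 − $231.4298532 = $107.41432

$107.41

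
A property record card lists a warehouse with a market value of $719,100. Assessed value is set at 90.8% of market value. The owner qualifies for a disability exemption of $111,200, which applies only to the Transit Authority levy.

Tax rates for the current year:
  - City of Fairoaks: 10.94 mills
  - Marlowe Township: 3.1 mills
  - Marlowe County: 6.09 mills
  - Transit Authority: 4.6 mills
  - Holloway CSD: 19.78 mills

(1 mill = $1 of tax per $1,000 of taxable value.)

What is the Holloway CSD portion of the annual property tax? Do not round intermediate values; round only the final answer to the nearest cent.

Assessed value = $719,100 × 0.908 = $652,942.8
Holloway CSD taxable value = $652,942.8 (exemption does not apply)
Holloway CSD levy = $652,942.8 × 0.01978 = $12,915.208584

$12,915.21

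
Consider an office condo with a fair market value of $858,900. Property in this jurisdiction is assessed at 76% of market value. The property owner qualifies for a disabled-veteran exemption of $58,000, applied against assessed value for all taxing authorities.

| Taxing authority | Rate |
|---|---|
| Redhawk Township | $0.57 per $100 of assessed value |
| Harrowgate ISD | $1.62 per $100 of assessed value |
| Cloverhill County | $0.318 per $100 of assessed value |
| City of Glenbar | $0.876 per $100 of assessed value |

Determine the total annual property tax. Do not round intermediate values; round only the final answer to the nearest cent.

Assessed value = $858,900 × 0.76 = $652,764
Taxable value = $652,764 − $58,000 = $594,764
Redhawk Township: $594,764 × 0.0057 = $3,390.1548
Harrowgate ISD: $594,764 × 0.0162 = $9,635.1768
Cloverhill County: $594,764 × 0.00318 = $1,891.34952
City of Glenbar: $594,764 × 0.00876 = $5,210.13264
Total = $3,390.1548 + $9,635.1768 + $1,891.34952 + $5,210.13264 = $20,126.81376

$20,126.81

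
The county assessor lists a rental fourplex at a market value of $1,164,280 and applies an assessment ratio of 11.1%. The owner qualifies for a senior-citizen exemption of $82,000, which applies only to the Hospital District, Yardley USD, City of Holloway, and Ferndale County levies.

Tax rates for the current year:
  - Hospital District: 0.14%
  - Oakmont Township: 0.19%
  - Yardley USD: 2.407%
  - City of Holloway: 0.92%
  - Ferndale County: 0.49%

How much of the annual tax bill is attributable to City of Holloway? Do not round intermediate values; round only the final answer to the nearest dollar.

Assessed value = $1,164,280 × 0.111 = $129,235.08
City of Holloway taxable value = $129,235.08 − $82,000 = $47,235.08
City of Holloway levy = $47,235.08 × 0.0092 = $434.562736

$435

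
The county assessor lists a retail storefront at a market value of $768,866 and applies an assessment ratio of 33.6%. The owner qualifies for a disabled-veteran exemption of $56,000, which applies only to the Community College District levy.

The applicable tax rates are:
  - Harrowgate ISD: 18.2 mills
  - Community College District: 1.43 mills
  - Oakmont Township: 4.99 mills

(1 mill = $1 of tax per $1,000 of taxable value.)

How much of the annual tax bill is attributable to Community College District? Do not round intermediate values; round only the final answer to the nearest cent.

$289.34

Assessed value = $768,866 × 0.336 = $258,338.976
Community College District taxable value = $258,338.976 − $56,000 = $202,338.976
Community College District levy = $202,338.976 × 0.00143 = $289.34473568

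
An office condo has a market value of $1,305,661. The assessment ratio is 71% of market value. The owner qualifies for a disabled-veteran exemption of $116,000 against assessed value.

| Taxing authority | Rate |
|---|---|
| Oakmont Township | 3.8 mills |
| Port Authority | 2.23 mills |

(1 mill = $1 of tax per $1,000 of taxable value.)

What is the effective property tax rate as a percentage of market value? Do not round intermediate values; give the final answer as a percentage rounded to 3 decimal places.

Assessed value = $1,305,661 × 0.71 = $927,019.31
Taxable value = $927,019.31 − $116,000 = $811,019.31
Oakmont Township: $811,019.31 × 0.0038 = $3,081.873378
Port Authority: $811,019.31 × 0.00223 = $1,808.5730613
Total tax = $4,890.4464393
Effective rate = $4,890.4464393 ÷ $1,305,661 = 0.375% of market value

0.375%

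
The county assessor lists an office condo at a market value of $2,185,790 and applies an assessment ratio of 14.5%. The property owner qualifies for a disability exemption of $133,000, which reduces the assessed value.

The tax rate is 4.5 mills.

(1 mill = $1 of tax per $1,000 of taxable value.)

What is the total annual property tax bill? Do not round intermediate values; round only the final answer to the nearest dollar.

$828

Assessed value = $2,185,790 × 0.145 = $316,939.55
Taxable value = $316,939.55 − $133,000 = $183,939.55
Tax = $183,939.55 × 0.0045 = $827.727975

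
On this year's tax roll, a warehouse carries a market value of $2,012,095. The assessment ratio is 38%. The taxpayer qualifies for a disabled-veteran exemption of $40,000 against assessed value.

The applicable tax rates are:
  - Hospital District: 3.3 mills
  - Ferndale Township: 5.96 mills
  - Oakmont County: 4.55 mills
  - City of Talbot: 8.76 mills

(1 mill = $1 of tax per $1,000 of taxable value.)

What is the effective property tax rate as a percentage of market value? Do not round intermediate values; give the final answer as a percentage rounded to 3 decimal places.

Assessed value = $2,012,095 × 0.38 = $764,596.1
Taxable value = $764,596.1 − $40,000 = $724,596.1
Hospital District: $724,596.1 × 0.0033 = $2,391.16713
Ferndale Township: $724,596.1 × 0.00596 = $4,318.592756
Oakmont County: $724,596.1 × 0.00455 = $3,296.912255
City of Talbot: $724,596.1 × 0.00876 = $6,347.461836
Total tax = $16,354.133977
Effective rate = $16,354.133977 ÷ $2,012,095 = 0.813% of market value

0.813%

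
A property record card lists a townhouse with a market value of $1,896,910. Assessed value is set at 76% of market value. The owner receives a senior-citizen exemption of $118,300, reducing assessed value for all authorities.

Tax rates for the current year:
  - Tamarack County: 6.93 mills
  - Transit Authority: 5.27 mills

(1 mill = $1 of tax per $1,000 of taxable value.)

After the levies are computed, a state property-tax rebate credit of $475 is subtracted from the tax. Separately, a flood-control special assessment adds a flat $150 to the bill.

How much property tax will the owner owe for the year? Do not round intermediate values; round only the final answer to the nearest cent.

Assessed value = $1,896,910 × 0.76 = $1,441,651.6
Taxable value = $1,441,651.6 − $118,300 = $1,323,351.6
Tamarack County: $1,323,351.6 × 0.00693 = $9,170.826588
Transit Authority: $1,323,351.6 × 0.00527 = $6,974.062932
Levies subtotal = $16,144.88952
After credit = $16,144.88952 − $475 = $15,669.88952
Total = $15,669.88952 + $150 = $15,819.88952

$15,819.89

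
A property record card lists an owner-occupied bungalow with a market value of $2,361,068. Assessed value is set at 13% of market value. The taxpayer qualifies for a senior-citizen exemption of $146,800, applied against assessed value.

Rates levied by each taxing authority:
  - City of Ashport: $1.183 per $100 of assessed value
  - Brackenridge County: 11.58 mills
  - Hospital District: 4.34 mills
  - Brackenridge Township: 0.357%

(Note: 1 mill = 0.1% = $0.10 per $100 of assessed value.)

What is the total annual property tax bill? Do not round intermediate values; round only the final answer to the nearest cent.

$5,015.55

Assessed value = $2,361,068 × 0.13 = $306,938.84
Taxable value = $306,938.84 − $146,800 = $160,138.84
City of Ashport: $160,138.84 × 0.01183 = $1,894.4424772
Brackenridge County: $160,138.84 × 0.01158 = $1,854.4077672
Hospital District: $160,138.84 × 0.00434 = $695.0025656
Brackenridge Township: $160,138.84 × 0.00357 = $571.6956588
Total = $5,015.5484688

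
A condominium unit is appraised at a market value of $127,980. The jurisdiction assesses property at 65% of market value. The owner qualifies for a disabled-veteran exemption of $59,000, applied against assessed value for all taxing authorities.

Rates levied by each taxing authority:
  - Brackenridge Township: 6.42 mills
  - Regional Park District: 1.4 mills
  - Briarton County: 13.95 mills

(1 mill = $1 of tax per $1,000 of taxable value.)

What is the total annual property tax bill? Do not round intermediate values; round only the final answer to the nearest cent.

$526.55

Assessed value = $127,980 × 0.65 = $83,187
Taxable value = $83,187 − $59,000 = $24,187
Brackenridge Township: $24,187 × 0.00642 = $155.28054
Regional Park District: $24,187 × 0.0014 = $33.8618
Briarton County: $24,187 × 0.01395 = $337.40865
Total = $155.28054 + $33.8618 + $337.40865 = $526.55099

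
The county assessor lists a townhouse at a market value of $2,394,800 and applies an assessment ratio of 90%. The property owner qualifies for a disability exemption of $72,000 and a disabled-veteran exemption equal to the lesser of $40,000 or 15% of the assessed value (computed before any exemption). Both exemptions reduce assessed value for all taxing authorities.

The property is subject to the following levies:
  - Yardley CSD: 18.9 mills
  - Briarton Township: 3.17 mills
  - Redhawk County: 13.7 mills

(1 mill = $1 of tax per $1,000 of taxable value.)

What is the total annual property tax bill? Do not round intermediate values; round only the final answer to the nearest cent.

Assessed value = $2,394,800 × 0.9 = $2,155,320
Disabled-veteran exemption = min($40,000, 15% × $2,155,320) = min($40,000, $323,298) = $40,000 (dollar cap binds)
Taxable value = $2,155,320 − $72,000 − $40,000 = $2,043,320
Yardley CSD: $2,043,320 × 0.0189 = $38,618.748
Briarton Township: $2,043,320 × 0.00317 = $6,477.3244
Redhawk County: $2,043,320 × 0.0137 = $27,993.484
Total = $73,089.5564

$73,089.56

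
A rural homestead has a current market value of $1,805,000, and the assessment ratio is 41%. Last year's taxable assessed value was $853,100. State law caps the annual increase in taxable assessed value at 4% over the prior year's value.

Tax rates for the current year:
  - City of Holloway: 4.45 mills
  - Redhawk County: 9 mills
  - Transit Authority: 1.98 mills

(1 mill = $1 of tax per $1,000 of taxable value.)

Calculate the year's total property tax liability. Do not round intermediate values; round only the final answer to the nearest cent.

Uncapped assessed value = $1,805,000 × 0.41 = $740,050
Cap limit = $853,100 × 1.04 = $887,224
Taxable assessed value = min($740,050, $887,224) = $740,050 (cap does not bind)
City of Holloway: $740,050 × 0.00445 = $3,293.2225
Redhawk County: $740,050 × 0.009 = $6,660.45
Transit Authority: $740,050 × 0.00198 = $1,465.299
Total = $11,418.9715

$11,418.97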